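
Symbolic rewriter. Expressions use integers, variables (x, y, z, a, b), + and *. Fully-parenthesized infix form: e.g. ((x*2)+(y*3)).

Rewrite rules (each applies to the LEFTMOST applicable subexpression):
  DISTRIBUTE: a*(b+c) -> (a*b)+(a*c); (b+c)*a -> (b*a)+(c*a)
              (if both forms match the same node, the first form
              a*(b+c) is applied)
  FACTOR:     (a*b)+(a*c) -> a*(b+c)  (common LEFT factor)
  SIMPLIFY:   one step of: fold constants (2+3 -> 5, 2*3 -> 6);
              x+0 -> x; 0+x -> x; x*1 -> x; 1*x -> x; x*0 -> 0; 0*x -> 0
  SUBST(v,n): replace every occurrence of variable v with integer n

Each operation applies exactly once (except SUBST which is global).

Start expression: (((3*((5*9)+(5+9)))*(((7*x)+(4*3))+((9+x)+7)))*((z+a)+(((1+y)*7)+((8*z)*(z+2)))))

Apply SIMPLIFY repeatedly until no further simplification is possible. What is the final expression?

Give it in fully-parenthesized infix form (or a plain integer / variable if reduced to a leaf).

Start: (((3*((5*9)+(5+9)))*(((7*x)+(4*3))+((9+x)+7)))*((z+a)+(((1+y)*7)+((8*z)*(z+2)))))
Step 1: at LLRL: (5*9) -> 45; overall: (((3*((5*9)+(5+9)))*(((7*x)+(4*3))+((9+x)+7)))*((z+a)+(((1+y)*7)+((8*z)*(z+2))))) -> (((3*(45+(5+9)))*(((7*x)+(4*3))+((9+x)+7)))*((z+a)+(((1+y)*7)+((8*z)*(z+2)))))
Step 2: at LLRR: (5+9) -> 14; overall: (((3*(45+(5+9)))*(((7*x)+(4*3))+((9+x)+7)))*((z+a)+(((1+y)*7)+((8*z)*(z+2))))) -> (((3*(45+14))*(((7*x)+(4*3))+((9+x)+7)))*((z+a)+(((1+y)*7)+((8*z)*(z+2)))))
Step 3: at LLR: (45+14) -> 59; overall: (((3*(45+14))*(((7*x)+(4*3))+((9+x)+7)))*((z+a)+(((1+y)*7)+((8*z)*(z+2))))) -> (((3*59)*(((7*x)+(4*3))+((9+x)+7)))*((z+a)+(((1+y)*7)+((8*z)*(z+2)))))
Step 4: at LL: (3*59) -> 177; overall: (((3*59)*(((7*x)+(4*3))+((9+x)+7)))*((z+a)+(((1+y)*7)+((8*z)*(z+2))))) -> ((177*(((7*x)+(4*3))+((9+x)+7)))*((z+a)+(((1+y)*7)+((8*z)*(z+2)))))
Step 5: at LRLR: (4*3) -> 12; overall: ((177*(((7*x)+(4*3))+((9+x)+7)))*((z+a)+(((1+y)*7)+((8*z)*(z+2))))) -> ((177*(((7*x)+12)+((9+x)+7)))*((z+a)+(((1+y)*7)+((8*z)*(z+2)))))
Fixed point: ((177*(((7*x)+12)+((9+x)+7)))*((z+a)+(((1+y)*7)+((8*z)*(z+2)))))

Answer: ((177*(((7*x)+12)+((9+x)+7)))*((z+a)+(((1+y)*7)+((8*z)*(z+2)))))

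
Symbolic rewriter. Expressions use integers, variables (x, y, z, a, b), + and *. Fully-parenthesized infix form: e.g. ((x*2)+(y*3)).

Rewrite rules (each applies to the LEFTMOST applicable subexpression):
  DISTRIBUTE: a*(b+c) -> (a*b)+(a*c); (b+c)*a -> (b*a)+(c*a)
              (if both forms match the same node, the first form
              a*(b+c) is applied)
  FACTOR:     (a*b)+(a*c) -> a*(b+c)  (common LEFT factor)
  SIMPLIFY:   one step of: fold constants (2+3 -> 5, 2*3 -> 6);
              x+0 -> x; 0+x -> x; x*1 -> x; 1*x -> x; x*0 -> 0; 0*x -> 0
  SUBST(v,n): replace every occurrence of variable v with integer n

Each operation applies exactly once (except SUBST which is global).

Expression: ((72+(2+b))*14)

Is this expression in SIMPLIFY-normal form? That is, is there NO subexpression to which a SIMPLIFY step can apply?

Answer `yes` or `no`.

Answer: yes

Derivation:
Expression: ((72+(2+b))*14)
Scanning for simplifiable subexpressions (pre-order)...
  at root: ((72+(2+b))*14) (not simplifiable)
  at L: (72+(2+b)) (not simplifiable)
  at LR: (2+b) (not simplifiable)
Result: no simplifiable subexpression found -> normal form.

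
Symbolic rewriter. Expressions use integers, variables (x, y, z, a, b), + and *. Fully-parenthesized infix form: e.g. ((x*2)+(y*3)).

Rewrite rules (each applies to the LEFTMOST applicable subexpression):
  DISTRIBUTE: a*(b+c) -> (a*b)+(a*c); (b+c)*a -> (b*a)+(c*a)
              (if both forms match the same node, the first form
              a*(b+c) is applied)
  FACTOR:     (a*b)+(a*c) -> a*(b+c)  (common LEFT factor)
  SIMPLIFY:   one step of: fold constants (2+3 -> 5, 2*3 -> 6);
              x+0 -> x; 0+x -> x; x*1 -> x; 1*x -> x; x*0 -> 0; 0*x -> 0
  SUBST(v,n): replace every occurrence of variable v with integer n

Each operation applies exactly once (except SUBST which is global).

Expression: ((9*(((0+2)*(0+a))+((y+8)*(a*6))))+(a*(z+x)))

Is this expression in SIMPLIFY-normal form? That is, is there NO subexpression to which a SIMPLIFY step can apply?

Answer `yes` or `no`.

Expression: ((9*(((0+2)*(0+a))+((y+8)*(a*6))))+(a*(z+x)))
Scanning for simplifiable subexpressions (pre-order)...
  at root: ((9*(((0+2)*(0+a))+((y+8)*(a*6))))+(a*(z+x))) (not simplifiable)
  at L: (9*(((0+2)*(0+a))+((y+8)*(a*6)))) (not simplifiable)
  at LR: (((0+2)*(0+a))+((y+8)*(a*6))) (not simplifiable)
  at LRL: ((0+2)*(0+a)) (not simplifiable)
  at LRLL: (0+2) (SIMPLIFIABLE)
  at LRLR: (0+a) (SIMPLIFIABLE)
  at LRR: ((y+8)*(a*6)) (not simplifiable)
  at LRRL: (y+8) (not simplifiable)
  at LRRR: (a*6) (not simplifiable)
  at R: (a*(z+x)) (not simplifiable)
  at RR: (z+x) (not simplifiable)
Found simplifiable subexpr at path LRLL: (0+2)
One SIMPLIFY step would give: ((9*((2*(0+a))+((y+8)*(a*6))))+(a*(z+x)))
-> NOT in normal form.

Answer: no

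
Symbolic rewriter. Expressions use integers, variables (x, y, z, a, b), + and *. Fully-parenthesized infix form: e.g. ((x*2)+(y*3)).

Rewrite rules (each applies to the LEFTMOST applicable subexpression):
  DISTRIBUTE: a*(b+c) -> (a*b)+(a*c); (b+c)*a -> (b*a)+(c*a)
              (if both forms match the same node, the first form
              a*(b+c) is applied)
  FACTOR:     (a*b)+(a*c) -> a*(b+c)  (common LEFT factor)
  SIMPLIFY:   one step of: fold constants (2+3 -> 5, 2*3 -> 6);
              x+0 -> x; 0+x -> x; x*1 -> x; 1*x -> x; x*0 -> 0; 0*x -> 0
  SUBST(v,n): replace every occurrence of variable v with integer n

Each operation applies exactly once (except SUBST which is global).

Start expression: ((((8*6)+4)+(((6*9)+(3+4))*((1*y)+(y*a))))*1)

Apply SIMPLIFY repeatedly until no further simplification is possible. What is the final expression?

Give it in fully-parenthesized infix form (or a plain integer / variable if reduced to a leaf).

Start: ((((8*6)+4)+(((6*9)+(3+4))*((1*y)+(y*a))))*1)
Step 1: at root: ((((8*6)+4)+(((6*9)+(3+4))*((1*y)+(y*a))))*1) -> (((8*6)+4)+(((6*9)+(3+4))*((1*y)+(y*a)))); overall: ((((8*6)+4)+(((6*9)+(3+4))*((1*y)+(y*a))))*1) -> (((8*6)+4)+(((6*9)+(3+4))*((1*y)+(y*a))))
Step 2: at LL: (8*6) -> 48; overall: (((8*6)+4)+(((6*9)+(3+4))*((1*y)+(y*a)))) -> ((48+4)+(((6*9)+(3+4))*((1*y)+(y*a))))
Step 3: at L: (48+4) -> 52; overall: ((48+4)+(((6*9)+(3+4))*((1*y)+(y*a)))) -> (52+(((6*9)+(3+4))*((1*y)+(y*a))))
Step 4: at RLL: (6*9) -> 54; overall: (52+(((6*9)+(3+4))*((1*y)+(y*a)))) -> (52+((54+(3+4))*((1*y)+(y*a))))
Step 5: at RLR: (3+4) -> 7; overall: (52+((54+(3+4))*((1*y)+(y*a)))) -> (52+((54+7)*((1*y)+(y*a))))
Step 6: at RL: (54+7) -> 61; overall: (52+((54+7)*((1*y)+(y*a)))) -> (52+(61*((1*y)+(y*a))))
Step 7: at RRL: (1*y) -> y; overall: (52+(61*((1*y)+(y*a)))) -> (52+(61*(y+(y*a))))
Fixed point: (52+(61*(y+(y*a))))

Answer: (52+(61*(y+(y*a))))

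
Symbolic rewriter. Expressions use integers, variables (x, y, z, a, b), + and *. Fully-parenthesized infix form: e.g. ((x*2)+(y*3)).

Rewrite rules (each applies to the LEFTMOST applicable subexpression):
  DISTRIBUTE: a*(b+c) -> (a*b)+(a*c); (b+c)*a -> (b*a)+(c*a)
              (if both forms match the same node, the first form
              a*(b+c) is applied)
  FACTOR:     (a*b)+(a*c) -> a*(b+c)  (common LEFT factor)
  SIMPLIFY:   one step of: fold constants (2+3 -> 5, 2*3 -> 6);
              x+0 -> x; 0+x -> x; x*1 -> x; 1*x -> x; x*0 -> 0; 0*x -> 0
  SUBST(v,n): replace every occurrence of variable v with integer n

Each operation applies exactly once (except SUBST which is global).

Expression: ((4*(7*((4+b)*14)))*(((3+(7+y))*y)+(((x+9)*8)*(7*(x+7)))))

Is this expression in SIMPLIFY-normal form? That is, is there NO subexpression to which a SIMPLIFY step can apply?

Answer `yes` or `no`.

Answer: yes

Derivation:
Expression: ((4*(7*((4+b)*14)))*(((3+(7+y))*y)+(((x+9)*8)*(7*(x+7)))))
Scanning for simplifiable subexpressions (pre-order)...
  at root: ((4*(7*((4+b)*14)))*(((3+(7+y))*y)+(((x+9)*8)*(7*(x+7))))) (not simplifiable)
  at L: (4*(7*((4+b)*14))) (not simplifiable)
  at LR: (7*((4+b)*14)) (not simplifiable)
  at LRR: ((4+b)*14) (not simplifiable)
  at LRRL: (4+b) (not simplifiable)
  at R: (((3+(7+y))*y)+(((x+9)*8)*(7*(x+7)))) (not simplifiable)
  at RL: ((3+(7+y))*y) (not simplifiable)
  at RLL: (3+(7+y)) (not simplifiable)
  at RLLR: (7+y) (not simplifiable)
  at RR: (((x+9)*8)*(7*(x+7))) (not simplifiable)
  at RRL: ((x+9)*8) (not simplifiable)
  at RRLL: (x+9) (not simplifiable)
  at RRR: (7*(x+7)) (not simplifiable)
  at RRRR: (x+7) (not simplifiable)
Result: no simplifiable subexpression found -> normal form.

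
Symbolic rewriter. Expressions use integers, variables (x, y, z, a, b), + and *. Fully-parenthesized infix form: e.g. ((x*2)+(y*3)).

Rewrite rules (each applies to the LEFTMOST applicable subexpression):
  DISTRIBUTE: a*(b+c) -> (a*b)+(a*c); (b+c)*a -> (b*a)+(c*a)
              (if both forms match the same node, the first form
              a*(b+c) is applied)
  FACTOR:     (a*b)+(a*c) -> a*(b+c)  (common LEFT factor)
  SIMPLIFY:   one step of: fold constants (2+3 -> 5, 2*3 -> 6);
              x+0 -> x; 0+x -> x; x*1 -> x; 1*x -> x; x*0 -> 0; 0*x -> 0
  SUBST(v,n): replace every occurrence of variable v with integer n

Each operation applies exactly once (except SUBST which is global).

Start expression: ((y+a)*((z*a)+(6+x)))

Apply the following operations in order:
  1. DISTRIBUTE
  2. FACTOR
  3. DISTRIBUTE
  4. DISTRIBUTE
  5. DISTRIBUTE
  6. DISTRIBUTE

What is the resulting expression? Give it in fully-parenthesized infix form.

Start: ((y+a)*((z*a)+(6+x)))
Apply DISTRIBUTE at root (target: ((y+a)*((z*a)+(6+x)))): ((y+a)*((z*a)+(6+x))) -> (((y+a)*(z*a))+((y+a)*(6+x)))
Apply FACTOR at root (target: (((y+a)*(z*a))+((y+a)*(6+x)))): (((y+a)*(z*a))+((y+a)*(6+x))) -> ((y+a)*((z*a)+(6+x)))
Apply DISTRIBUTE at root (target: ((y+a)*((z*a)+(6+x)))): ((y+a)*((z*a)+(6+x))) -> (((y+a)*(z*a))+((y+a)*(6+x)))
Apply DISTRIBUTE at L (target: ((y+a)*(z*a))): (((y+a)*(z*a))+((y+a)*(6+x))) -> (((y*(z*a))+(a*(z*a)))+((y+a)*(6+x)))
Apply DISTRIBUTE at R (target: ((y+a)*(6+x))): (((y*(z*a))+(a*(z*a)))+((y+a)*(6+x))) -> (((y*(z*a))+(a*(z*a)))+(((y+a)*6)+((y+a)*x)))
Apply DISTRIBUTE at RL (target: ((y+a)*6)): (((y*(z*a))+(a*(z*a)))+(((y+a)*6)+((y+a)*x))) -> (((y*(z*a))+(a*(z*a)))+(((y*6)+(a*6))+((y+a)*x)))

Answer: (((y*(z*a))+(a*(z*a)))+(((y*6)+(a*6))+((y+a)*x)))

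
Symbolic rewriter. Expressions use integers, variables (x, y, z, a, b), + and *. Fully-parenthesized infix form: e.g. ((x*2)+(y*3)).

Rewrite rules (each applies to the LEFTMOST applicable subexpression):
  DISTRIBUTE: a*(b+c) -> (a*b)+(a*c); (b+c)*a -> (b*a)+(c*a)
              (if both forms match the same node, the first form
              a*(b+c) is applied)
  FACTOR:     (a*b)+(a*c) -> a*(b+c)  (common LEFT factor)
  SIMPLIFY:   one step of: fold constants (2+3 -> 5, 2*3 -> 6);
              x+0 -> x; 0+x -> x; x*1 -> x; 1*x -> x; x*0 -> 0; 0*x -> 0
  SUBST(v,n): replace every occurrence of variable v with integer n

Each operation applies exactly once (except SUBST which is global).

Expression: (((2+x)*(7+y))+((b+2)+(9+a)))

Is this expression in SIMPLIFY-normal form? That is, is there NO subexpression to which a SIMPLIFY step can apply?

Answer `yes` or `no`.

Expression: (((2+x)*(7+y))+((b+2)+(9+a)))
Scanning for simplifiable subexpressions (pre-order)...
  at root: (((2+x)*(7+y))+((b+2)+(9+a))) (not simplifiable)
  at L: ((2+x)*(7+y)) (not simplifiable)
  at LL: (2+x) (not simplifiable)
  at LR: (7+y) (not simplifiable)
  at R: ((b+2)+(9+a)) (not simplifiable)
  at RL: (b+2) (not simplifiable)
  at RR: (9+a) (not simplifiable)
Result: no simplifiable subexpression found -> normal form.

Answer: yes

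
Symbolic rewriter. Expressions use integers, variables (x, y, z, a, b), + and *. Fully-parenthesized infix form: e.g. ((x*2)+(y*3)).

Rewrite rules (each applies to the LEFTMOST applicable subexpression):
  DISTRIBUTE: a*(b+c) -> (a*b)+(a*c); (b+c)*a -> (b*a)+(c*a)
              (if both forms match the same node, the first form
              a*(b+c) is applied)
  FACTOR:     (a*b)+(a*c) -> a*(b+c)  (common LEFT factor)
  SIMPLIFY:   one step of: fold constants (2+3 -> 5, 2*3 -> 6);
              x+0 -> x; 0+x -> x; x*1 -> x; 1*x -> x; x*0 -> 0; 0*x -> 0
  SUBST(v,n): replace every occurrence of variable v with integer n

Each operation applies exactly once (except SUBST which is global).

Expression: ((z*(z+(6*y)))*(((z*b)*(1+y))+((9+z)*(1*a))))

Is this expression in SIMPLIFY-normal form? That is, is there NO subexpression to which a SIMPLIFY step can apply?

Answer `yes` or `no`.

Expression: ((z*(z+(6*y)))*(((z*b)*(1+y))+((9+z)*(1*a))))
Scanning for simplifiable subexpressions (pre-order)...
  at root: ((z*(z+(6*y)))*(((z*b)*(1+y))+((9+z)*(1*a)))) (not simplifiable)
  at L: (z*(z+(6*y))) (not simplifiable)
  at LR: (z+(6*y)) (not simplifiable)
  at LRR: (6*y) (not simplifiable)
  at R: (((z*b)*(1+y))+((9+z)*(1*a))) (not simplifiable)
  at RL: ((z*b)*(1+y)) (not simplifiable)
  at RLL: (z*b) (not simplifiable)
  at RLR: (1+y) (not simplifiable)
  at RR: ((9+z)*(1*a)) (not simplifiable)
  at RRL: (9+z) (not simplifiable)
  at RRR: (1*a) (SIMPLIFIABLE)
Found simplifiable subexpr at path RRR: (1*a)
One SIMPLIFY step would give: ((z*(z+(6*y)))*(((z*b)*(1+y))+((9+z)*a)))
-> NOT in normal form.

Answer: no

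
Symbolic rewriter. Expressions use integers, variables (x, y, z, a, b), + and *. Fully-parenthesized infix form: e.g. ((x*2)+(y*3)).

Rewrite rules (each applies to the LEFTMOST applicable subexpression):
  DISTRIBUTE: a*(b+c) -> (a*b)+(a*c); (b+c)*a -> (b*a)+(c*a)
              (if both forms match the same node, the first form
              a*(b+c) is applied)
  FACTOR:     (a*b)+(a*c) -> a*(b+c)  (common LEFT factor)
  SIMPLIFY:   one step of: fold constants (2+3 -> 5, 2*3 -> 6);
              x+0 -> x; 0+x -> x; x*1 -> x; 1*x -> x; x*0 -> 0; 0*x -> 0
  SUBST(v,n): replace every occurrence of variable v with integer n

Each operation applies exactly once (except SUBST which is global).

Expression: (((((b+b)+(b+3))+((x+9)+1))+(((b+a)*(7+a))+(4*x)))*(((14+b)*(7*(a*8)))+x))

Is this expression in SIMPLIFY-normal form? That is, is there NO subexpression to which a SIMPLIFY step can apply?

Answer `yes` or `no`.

Expression: (((((b+b)+(b+3))+((x+9)+1))+(((b+a)*(7+a))+(4*x)))*(((14+b)*(7*(a*8)))+x))
Scanning for simplifiable subexpressions (pre-order)...
  at root: (((((b+b)+(b+3))+((x+9)+1))+(((b+a)*(7+a))+(4*x)))*(((14+b)*(7*(a*8)))+x)) (not simplifiable)
  at L: ((((b+b)+(b+3))+((x+9)+1))+(((b+a)*(7+a))+(4*x))) (not simplifiable)
  at LL: (((b+b)+(b+3))+((x+9)+1)) (not simplifiable)
  at LLL: ((b+b)+(b+3)) (not simplifiable)
  at LLLL: (b+b) (not simplifiable)
  at LLLR: (b+3) (not simplifiable)
  at LLR: ((x+9)+1) (not simplifiable)
  at LLRL: (x+9) (not simplifiable)
  at LR: (((b+a)*(7+a))+(4*x)) (not simplifiable)
  at LRL: ((b+a)*(7+a)) (not simplifiable)
  at LRLL: (b+a) (not simplifiable)
  at LRLR: (7+a) (not simplifiable)
  at LRR: (4*x) (not simplifiable)
  at R: (((14+b)*(7*(a*8)))+x) (not simplifiable)
  at RL: ((14+b)*(7*(a*8))) (not simplifiable)
  at RLL: (14+b) (not simplifiable)
  at RLR: (7*(a*8)) (not simplifiable)
  at RLRR: (a*8) (not simplifiable)
Result: no simplifiable subexpression found -> normal form.

Answer: yes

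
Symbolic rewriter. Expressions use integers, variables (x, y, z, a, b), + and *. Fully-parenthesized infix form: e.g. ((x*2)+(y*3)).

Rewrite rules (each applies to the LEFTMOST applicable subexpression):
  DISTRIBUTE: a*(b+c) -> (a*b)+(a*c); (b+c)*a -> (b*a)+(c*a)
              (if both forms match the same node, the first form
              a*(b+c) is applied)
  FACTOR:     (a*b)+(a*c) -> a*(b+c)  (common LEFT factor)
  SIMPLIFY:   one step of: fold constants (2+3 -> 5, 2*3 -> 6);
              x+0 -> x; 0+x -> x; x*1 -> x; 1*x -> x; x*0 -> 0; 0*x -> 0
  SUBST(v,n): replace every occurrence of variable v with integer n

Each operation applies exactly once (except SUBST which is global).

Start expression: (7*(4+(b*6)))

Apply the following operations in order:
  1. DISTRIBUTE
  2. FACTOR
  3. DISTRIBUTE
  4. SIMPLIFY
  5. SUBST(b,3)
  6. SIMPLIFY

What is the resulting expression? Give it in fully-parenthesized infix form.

Answer: (28+(7*18))

Derivation:
Start: (7*(4+(b*6)))
Apply DISTRIBUTE at root (target: (7*(4+(b*6)))): (7*(4+(b*6))) -> ((7*4)+(7*(b*6)))
Apply FACTOR at root (target: ((7*4)+(7*(b*6)))): ((7*4)+(7*(b*6))) -> (7*(4+(b*6)))
Apply DISTRIBUTE at root (target: (7*(4+(b*6)))): (7*(4+(b*6))) -> ((7*4)+(7*(b*6)))
Apply SIMPLIFY at L (target: (7*4)): ((7*4)+(7*(b*6))) -> (28+(7*(b*6)))
Apply SUBST(b,3): (28+(7*(b*6))) -> (28+(7*(3*6)))
Apply SIMPLIFY at RR (target: (3*6)): (28+(7*(3*6))) -> (28+(7*18))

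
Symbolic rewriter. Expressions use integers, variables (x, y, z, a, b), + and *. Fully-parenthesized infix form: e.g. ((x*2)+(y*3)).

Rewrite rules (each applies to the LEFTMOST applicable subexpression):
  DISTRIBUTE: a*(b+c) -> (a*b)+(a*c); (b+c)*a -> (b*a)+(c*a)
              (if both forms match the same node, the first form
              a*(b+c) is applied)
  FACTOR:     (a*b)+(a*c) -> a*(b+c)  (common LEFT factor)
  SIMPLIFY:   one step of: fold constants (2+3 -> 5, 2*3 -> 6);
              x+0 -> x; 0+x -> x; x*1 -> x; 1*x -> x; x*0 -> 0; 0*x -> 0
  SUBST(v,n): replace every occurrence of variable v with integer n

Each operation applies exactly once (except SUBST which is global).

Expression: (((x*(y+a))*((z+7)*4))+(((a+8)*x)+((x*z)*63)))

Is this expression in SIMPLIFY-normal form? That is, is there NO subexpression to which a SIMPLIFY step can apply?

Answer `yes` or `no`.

Answer: yes

Derivation:
Expression: (((x*(y+a))*((z+7)*4))+(((a+8)*x)+((x*z)*63)))
Scanning for simplifiable subexpressions (pre-order)...
  at root: (((x*(y+a))*((z+7)*4))+(((a+8)*x)+((x*z)*63))) (not simplifiable)
  at L: ((x*(y+a))*((z+7)*4)) (not simplifiable)
  at LL: (x*(y+a)) (not simplifiable)
  at LLR: (y+a) (not simplifiable)
  at LR: ((z+7)*4) (not simplifiable)
  at LRL: (z+7) (not simplifiable)
  at R: (((a+8)*x)+((x*z)*63)) (not simplifiable)
  at RL: ((a+8)*x) (not simplifiable)
  at RLL: (a+8) (not simplifiable)
  at RR: ((x*z)*63) (not simplifiable)
  at RRL: (x*z) (not simplifiable)
Result: no simplifiable subexpression found -> normal form.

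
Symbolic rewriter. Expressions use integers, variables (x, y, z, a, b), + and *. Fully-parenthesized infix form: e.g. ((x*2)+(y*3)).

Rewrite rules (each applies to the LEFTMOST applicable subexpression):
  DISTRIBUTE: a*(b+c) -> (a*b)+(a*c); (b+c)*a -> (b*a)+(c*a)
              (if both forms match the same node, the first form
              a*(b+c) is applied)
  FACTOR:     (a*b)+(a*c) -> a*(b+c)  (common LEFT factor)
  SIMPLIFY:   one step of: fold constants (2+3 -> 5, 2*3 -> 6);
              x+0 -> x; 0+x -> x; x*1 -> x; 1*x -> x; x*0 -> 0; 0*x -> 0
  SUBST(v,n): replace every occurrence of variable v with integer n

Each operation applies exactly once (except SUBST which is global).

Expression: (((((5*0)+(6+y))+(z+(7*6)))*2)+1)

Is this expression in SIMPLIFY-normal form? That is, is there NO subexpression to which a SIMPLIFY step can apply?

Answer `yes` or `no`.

Answer: no

Derivation:
Expression: (((((5*0)+(6+y))+(z+(7*6)))*2)+1)
Scanning for simplifiable subexpressions (pre-order)...
  at root: (((((5*0)+(6+y))+(z+(7*6)))*2)+1) (not simplifiable)
  at L: ((((5*0)+(6+y))+(z+(7*6)))*2) (not simplifiable)
  at LL: (((5*0)+(6+y))+(z+(7*6))) (not simplifiable)
  at LLL: ((5*0)+(6+y)) (not simplifiable)
  at LLLL: (5*0) (SIMPLIFIABLE)
  at LLLR: (6+y) (not simplifiable)
  at LLR: (z+(7*6)) (not simplifiable)
  at LLRR: (7*6) (SIMPLIFIABLE)
Found simplifiable subexpr at path LLLL: (5*0)
One SIMPLIFY step would give: ((((0+(6+y))+(z+(7*6)))*2)+1)
-> NOT in normal form.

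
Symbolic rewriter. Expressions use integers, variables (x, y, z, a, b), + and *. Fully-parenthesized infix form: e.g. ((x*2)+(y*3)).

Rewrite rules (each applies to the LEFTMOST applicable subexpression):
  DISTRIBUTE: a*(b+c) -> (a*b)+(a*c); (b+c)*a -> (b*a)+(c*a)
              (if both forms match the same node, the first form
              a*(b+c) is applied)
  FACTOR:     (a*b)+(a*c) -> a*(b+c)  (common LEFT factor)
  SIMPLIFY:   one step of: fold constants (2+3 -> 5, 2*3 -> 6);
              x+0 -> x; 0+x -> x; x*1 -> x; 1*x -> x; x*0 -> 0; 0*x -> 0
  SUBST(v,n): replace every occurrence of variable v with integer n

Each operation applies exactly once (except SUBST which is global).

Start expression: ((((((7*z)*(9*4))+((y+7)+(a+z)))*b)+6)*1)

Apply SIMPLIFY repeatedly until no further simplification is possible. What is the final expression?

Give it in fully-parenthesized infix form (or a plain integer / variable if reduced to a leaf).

Start: ((((((7*z)*(9*4))+((y+7)+(a+z)))*b)+6)*1)
Step 1: at root: ((((((7*z)*(9*4))+((y+7)+(a+z)))*b)+6)*1) -> (((((7*z)*(9*4))+((y+7)+(a+z)))*b)+6); overall: ((((((7*z)*(9*4))+((y+7)+(a+z)))*b)+6)*1) -> (((((7*z)*(9*4))+((y+7)+(a+z)))*b)+6)
Step 2: at LLLR: (9*4) -> 36; overall: (((((7*z)*(9*4))+((y+7)+(a+z)))*b)+6) -> (((((7*z)*36)+((y+7)+(a+z)))*b)+6)
Fixed point: (((((7*z)*36)+((y+7)+(a+z)))*b)+6)

Answer: (((((7*z)*36)+((y+7)+(a+z)))*b)+6)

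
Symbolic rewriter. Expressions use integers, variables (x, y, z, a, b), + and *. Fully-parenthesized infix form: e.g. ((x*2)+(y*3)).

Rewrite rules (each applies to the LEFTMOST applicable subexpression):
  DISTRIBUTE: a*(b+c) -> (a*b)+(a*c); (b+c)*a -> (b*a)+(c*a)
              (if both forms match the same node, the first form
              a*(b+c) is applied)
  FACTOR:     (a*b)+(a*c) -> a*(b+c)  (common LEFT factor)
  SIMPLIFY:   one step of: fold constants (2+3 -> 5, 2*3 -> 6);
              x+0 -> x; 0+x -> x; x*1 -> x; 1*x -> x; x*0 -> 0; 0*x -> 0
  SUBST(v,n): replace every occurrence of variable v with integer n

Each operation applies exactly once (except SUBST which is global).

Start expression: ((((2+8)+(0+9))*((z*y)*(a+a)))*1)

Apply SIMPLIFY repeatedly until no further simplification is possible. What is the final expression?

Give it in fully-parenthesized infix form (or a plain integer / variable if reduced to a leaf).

Start: ((((2+8)+(0+9))*((z*y)*(a+a)))*1)
Step 1: at root: ((((2+8)+(0+9))*((z*y)*(a+a)))*1) -> (((2+8)+(0+9))*((z*y)*(a+a))); overall: ((((2+8)+(0+9))*((z*y)*(a+a)))*1) -> (((2+8)+(0+9))*((z*y)*(a+a)))
Step 2: at LL: (2+8) -> 10; overall: (((2+8)+(0+9))*((z*y)*(a+a))) -> ((10+(0+9))*((z*y)*(a+a)))
Step 3: at LR: (0+9) -> 9; overall: ((10+(0+9))*((z*y)*(a+a))) -> ((10+9)*((z*y)*(a+a)))
Step 4: at L: (10+9) -> 19; overall: ((10+9)*((z*y)*(a+a))) -> (19*((z*y)*(a+a)))
Fixed point: (19*((z*y)*(a+a)))

Answer: (19*((z*y)*(a+a)))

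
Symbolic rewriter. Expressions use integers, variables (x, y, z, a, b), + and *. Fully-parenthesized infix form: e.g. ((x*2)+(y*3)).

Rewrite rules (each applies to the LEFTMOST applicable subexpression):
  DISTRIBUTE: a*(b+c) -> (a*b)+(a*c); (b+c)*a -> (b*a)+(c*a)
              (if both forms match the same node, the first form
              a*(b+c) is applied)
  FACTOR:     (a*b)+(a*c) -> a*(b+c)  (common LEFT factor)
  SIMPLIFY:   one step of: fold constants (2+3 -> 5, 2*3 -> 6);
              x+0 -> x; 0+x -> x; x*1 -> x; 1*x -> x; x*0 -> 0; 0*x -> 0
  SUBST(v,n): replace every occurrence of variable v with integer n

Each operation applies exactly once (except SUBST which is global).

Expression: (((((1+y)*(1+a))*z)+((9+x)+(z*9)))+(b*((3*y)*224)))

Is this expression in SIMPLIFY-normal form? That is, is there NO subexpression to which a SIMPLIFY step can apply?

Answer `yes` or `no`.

Expression: (((((1+y)*(1+a))*z)+((9+x)+(z*9)))+(b*((3*y)*224)))
Scanning for simplifiable subexpressions (pre-order)...
  at root: (((((1+y)*(1+a))*z)+((9+x)+(z*9)))+(b*((3*y)*224))) (not simplifiable)
  at L: ((((1+y)*(1+a))*z)+((9+x)+(z*9))) (not simplifiable)
  at LL: (((1+y)*(1+a))*z) (not simplifiable)
  at LLL: ((1+y)*(1+a)) (not simplifiable)
  at LLLL: (1+y) (not simplifiable)
  at LLLR: (1+a) (not simplifiable)
  at LR: ((9+x)+(z*9)) (not simplifiable)
  at LRL: (9+x) (not simplifiable)
  at LRR: (z*9) (not simplifiable)
  at R: (b*((3*y)*224)) (not simplifiable)
  at RR: ((3*y)*224) (not simplifiable)
  at RRL: (3*y) (not simplifiable)
Result: no simplifiable subexpression found -> normal form.

Answer: yes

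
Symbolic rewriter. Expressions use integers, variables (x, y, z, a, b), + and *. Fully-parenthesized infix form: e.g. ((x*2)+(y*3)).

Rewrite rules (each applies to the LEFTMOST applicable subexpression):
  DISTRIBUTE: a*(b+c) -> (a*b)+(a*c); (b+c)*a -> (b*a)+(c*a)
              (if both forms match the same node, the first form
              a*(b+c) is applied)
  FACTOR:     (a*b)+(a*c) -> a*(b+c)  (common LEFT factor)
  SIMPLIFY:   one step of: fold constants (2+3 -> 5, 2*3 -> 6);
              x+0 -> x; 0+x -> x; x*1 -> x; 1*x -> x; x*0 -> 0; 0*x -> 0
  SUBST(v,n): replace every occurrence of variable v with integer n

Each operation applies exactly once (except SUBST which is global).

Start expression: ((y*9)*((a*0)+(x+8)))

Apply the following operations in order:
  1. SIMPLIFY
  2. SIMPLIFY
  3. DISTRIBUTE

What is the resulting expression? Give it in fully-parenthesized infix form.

Start: ((y*9)*((a*0)+(x+8)))
Apply SIMPLIFY at RL (target: (a*0)): ((y*9)*((a*0)+(x+8))) -> ((y*9)*(0+(x+8)))
Apply SIMPLIFY at R (target: (0+(x+8))): ((y*9)*(0+(x+8))) -> ((y*9)*(x+8))
Apply DISTRIBUTE at root (target: ((y*9)*(x+8))): ((y*9)*(x+8)) -> (((y*9)*x)+((y*9)*8))

Answer: (((y*9)*x)+((y*9)*8))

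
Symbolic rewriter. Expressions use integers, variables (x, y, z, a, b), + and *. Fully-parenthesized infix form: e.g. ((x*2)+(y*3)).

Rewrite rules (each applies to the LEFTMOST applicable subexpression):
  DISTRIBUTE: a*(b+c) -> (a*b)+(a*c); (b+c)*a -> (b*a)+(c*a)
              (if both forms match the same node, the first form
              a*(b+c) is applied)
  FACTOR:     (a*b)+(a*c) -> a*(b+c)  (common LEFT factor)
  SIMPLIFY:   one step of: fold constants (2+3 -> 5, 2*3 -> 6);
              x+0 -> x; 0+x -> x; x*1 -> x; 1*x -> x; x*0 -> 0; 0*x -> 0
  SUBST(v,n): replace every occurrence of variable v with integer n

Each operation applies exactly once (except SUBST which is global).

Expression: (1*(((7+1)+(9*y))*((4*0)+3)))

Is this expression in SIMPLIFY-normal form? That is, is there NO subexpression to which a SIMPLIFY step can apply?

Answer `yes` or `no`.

Expression: (1*(((7+1)+(9*y))*((4*0)+3)))
Scanning for simplifiable subexpressions (pre-order)...
  at root: (1*(((7+1)+(9*y))*((4*0)+3))) (SIMPLIFIABLE)
  at R: (((7+1)+(9*y))*((4*0)+3)) (not simplifiable)
  at RL: ((7+1)+(9*y)) (not simplifiable)
  at RLL: (7+1) (SIMPLIFIABLE)
  at RLR: (9*y) (not simplifiable)
  at RR: ((4*0)+3) (not simplifiable)
  at RRL: (4*0) (SIMPLIFIABLE)
Found simplifiable subexpr at path root: (1*(((7+1)+(9*y))*((4*0)+3)))
One SIMPLIFY step would give: (((7+1)+(9*y))*((4*0)+3))
-> NOT in normal form.

Answer: no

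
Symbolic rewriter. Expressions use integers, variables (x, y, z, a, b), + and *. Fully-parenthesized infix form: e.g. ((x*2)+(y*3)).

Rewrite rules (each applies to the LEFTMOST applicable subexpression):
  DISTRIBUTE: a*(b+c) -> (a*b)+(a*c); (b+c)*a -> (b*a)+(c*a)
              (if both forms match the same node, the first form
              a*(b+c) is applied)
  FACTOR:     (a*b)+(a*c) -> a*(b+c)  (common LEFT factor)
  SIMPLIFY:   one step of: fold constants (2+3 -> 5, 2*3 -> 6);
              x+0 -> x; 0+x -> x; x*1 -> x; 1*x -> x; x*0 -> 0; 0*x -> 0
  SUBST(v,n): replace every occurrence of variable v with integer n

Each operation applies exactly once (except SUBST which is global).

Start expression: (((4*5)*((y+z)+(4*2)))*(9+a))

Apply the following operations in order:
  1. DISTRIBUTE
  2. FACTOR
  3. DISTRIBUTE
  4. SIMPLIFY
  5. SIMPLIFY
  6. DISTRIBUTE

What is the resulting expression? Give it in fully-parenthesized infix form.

Start: (((4*5)*((y+z)+(4*2)))*(9+a))
Apply DISTRIBUTE at root (target: (((4*5)*((y+z)+(4*2)))*(9+a))): (((4*5)*((y+z)+(4*2)))*(9+a)) -> ((((4*5)*((y+z)+(4*2)))*9)+(((4*5)*((y+z)+(4*2)))*a))
Apply FACTOR at root (target: ((((4*5)*((y+z)+(4*2)))*9)+(((4*5)*((y+z)+(4*2)))*a))): ((((4*5)*((y+z)+(4*2)))*9)+(((4*5)*((y+z)+(4*2)))*a)) -> (((4*5)*((y+z)+(4*2)))*(9+a))
Apply DISTRIBUTE at root (target: (((4*5)*((y+z)+(4*2)))*(9+a))): (((4*5)*((y+z)+(4*2)))*(9+a)) -> ((((4*5)*((y+z)+(4*2)))*9)+(((4*5)*((y+z)+(4*2)))*a))
Apply SIMPLIFY at LLL (target: (4*5)): ((((4*5)*((y+z)+(4*2)))*9)+(((4*5)*((y+z)+(4*2)))*a)) -> (((20*((y+z)+(4*2)))*9)+(((4*5)*((y+z)+(4*2)))*a))
Apply SIMPLIFY at LLRR (target: (4*2)): (((20*((y+z)+(4*2)))*9)+(((4*5)*((y+z)+(4*2)))*a)) -> (((20*((y+z)+8))*9)+(((4*5)*((y+z)+(4*2)))*a))
Apply DISTRIBUTE at LL (target: (20*((y+z)+8))): (((20*((y+z)+8))*9)+(((4*5)*((y+z)+(4*2)))*a)) -> ((((20*(y+z))+(20*8))*9)+(((4*5)*((y+z)+(4*2)))*a))

Answer: ((((20*(y+z))+(20*8))*9)+(((4*5)*((y+z)+(4*2)))*a))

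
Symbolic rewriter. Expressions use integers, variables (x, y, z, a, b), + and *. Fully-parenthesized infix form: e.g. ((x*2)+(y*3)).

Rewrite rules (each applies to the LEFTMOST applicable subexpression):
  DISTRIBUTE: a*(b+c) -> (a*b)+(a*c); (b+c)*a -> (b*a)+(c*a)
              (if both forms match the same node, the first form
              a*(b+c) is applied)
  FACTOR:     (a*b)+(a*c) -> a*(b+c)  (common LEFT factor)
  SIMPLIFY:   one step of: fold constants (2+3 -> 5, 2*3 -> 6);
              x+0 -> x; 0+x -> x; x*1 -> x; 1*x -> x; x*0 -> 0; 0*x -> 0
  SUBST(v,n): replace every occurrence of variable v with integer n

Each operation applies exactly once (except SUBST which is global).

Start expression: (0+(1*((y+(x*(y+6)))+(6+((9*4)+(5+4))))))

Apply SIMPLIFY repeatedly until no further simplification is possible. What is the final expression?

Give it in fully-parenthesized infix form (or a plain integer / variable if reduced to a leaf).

Start: (0+(1*((y+(x*(y+6)))+(6+((9*4)+(5+4))))))
Step 1: at root: (0+(1*((y+(x*(y+6)))+(6+((9*4)+(5+4)))))) -> (1*((y+(x*(y+6)))+(6+((9*4)+(5+4))))); overall: (0+(1*((y+(x*(y+6)))+(6+((9*4)+(5+4)))))) -> (1*((y+(x*(y+6)))+(6+((9*4)+(5+4)))))
Step 2: at root: (1*((y+(x*(y+6)))+(6+((9*4)+(5+4))))) -> ((y+(x*(y+6)))+(6+((9*4)+(5+4)))); overall: (1*((y+(x*(y+6)))+(6+((9*4)+(5+4))))) -> ((y+(x*(y+6)))+(6+((9*4)+(5+4))))
Step 3: at RRL: (9*4) -> 36; overall: ((y+(x*(y+6)))+(6+((9*4)+(5+4)))) -> ((y+(x*(y+6)))+(6+(36+(5+4))))
Step 4: at RRR: (5+4) -> 9; overall: ((y+(x*(y+6)))+(6+(36+(5+4)))) -> ((y+(x*(y+6)))+(6+(36+9)))
Step 5: at RR: (36+9) -> 45; overall: ((y+(x*(y+6)))+(6+(36+9))) -> ((y+(x*(y+6)))+(6+45))
Step 6: at R: (6+45) -> 51; overall: ((y+(x*(y+6)))+(6+45)) -> ((y+(x*(y+6)))+51)
Fixed point: ((y+(x*(y+6)))+51)

Answer: ((y+(x*(y+6)))+51)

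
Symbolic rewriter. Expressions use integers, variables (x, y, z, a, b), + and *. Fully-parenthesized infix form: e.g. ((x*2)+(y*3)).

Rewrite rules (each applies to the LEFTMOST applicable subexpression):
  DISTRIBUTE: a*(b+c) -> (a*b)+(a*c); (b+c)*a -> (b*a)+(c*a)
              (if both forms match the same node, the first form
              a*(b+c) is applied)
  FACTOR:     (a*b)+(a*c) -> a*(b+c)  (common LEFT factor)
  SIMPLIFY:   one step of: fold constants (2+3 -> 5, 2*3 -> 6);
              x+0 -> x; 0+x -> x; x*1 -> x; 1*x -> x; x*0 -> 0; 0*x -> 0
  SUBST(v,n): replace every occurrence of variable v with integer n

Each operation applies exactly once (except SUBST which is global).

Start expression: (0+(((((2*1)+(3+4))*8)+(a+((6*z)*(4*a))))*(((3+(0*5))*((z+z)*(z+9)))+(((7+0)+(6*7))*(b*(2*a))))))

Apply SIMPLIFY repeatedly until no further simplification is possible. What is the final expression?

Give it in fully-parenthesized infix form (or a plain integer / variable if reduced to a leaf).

Answer: ((72+(a+((6*z)*(4*a))))*((3*((z+z)*(z+9)))+(49*(b*(2*a)))))

Derivation:
Start: (0+(((((2*1)+(3+4))*8)+(a+((6*z)*(4*a))))*(((3+(0*5))*((z+z)*(z+9)))+(((7+0)+(6*7))*(b*(2*a))))))
Step 1: at root: (0+(((((2*1)+(3+4))*8)+(a+((6*z)*(4*a))))*(((3+(0*5))*((z+z)*(z+9)))+(((7+0)+(6*7))*(b*(2*a)))))) -> (((((2*1)+(3+4))*8)+(a+((6*z)*(4*a))))*(((3+(0*5))*((z+z)*(z+9)))+(((7+0)+(6*7))*(b*(2*a))))); overall: (0+(((((2*1)+(3+4))*8)+(a+((6*z)*(4*a))))*(((3+(0*5))*((z+z)*(z+9)))+(((7+0)+(6*7))*(b*(2*a)))))) -> (((((2*1)+(3+4))*8)+(a+((6*z)*(4*a))))*(((3+(0*5))*((z+z)*(z+9)))+(((7+0)+(6*7))*(b*(2*a)))))
Step 2: at LLLL: (2*1) -> 2; overall: (((((2*1)+(3+4))*8)+(a+((6*z)*(4*a))))*(((3+(0*5))*((z+z)*(z+9)))+(((7+0)+(6*7))*(b*(2*a))))) -> ((((2+(3+4))*8)+(a+((6*z)*(4*a))))*(((3+(0*5))*((z+z)*(z+9)))+(((7+0)+(6*7))*(b*(2*a)))))
Step 3: at LLLR: (3+4) -> 7; overall: ((((2+(3+4))*8)+(a+((6*z)*(4*a))))*(((3+(0*5))*((z+z)*(z+9)))+(((7+0)+(6*7))*(b*(2*a))))) -> ((((2+7)*8)+(a+((6*z)*(4*a))))*(((3+(0*5))*((z+z)*(z+9)))+(((7+0)+(6*7))*(b*(2*a)))))
Step 4: at LLL: (2+7) -> 9; overall: ((((2+7)*8)+(a+((6*z)*(4*a))))*(((3+(0*5))*((z+z)*(z+9)))+(((7+0)+(6*7))*(b*(2*a))))) -> (((9*8)+(a+((6*z)*(4*a))))*(((3+(0*5))*((z+z)*(z+9)))+(((7+0)+(6*7))*(b*(2*a)))))
Step 5: at LL: (9*8) -> 72; overall: (((9*8)+(a+((6*z)*(4*a))))*(((3+(0*5))*((z+z)*(z+9)))+(((7+0)+(6*7))*(b*(2*a))))) -> ((72+(a+((6*z)*(4*a))))*(((3+(0*5))*((z+z)*(z+9)))+(((7+0)+(6*7))*(b*(2*a)))))
Step 6: at RLLR: (0*5) -> 0; overall: ((72+(a+((6*z)*(4*a))))*(((3+(0*5))*((z+z)*(z+9)))+(((7+0)+(6*7))*(b*(2*a))))) -> ((72+(a+((6*z)*(4*a))))*(((3+0)*((z+z)*(z+9)))+(((7+0)+(6*7))*(b*(2*a)))))
Step 7: at RLL: (3+0) -> 3; overall: ((72+(a+((6*z)*(4*a))))*(((3+0)*((z+z)*(z+9)))+(((7+0)+(6*7))*(b*(2*a))))) -> ((72+(a+((6*z)*(4*a))))*((3*((z+z)*(z+9)))+(((7+0)+(6*7))*(b*(2*a)))))
Step 8: at RRLL: (7+0) -> 7; overall: ((72+(a+((6*z)*(4*a))))*((3*((z+z)*(z+9)))+(((7+0)+(6*7))*(b*(2*a))))) -> ((72+(a+((6*z)*(4*a))))*((3*((z+z)*(z+9)))+((7+(6*7))*(b*(2*a)))))
Step 9: at RRLR: (6*7) -> 42; overall: ((72+(a+((6*z)*(4*a))))*((3*((z+z)*(z+9)))+((7+(6*7))*(b*(2*a))))) -> ((72+(a+((6*z)*(4*a))))*((3*((z+z)*(z+9)))+((7+42)*(b*(2*a)))))
Step 10: at RRL: (7+42) -> 49; overall: ((72+(a+((6*z)*(4*a))))*((3*((z+z)*(z+9)))+((7+42)*(b*(2*a))))) -> ((72+(a+((6*z)*(4*a))))*((3*((z+z)*(z+9)))+(49*(b*(2*a)))))
Fixed point: ((72+(a+((6*z)*(4*a))))*((3*((z+z)*(z+9)))+(49*(b*(2*a)))))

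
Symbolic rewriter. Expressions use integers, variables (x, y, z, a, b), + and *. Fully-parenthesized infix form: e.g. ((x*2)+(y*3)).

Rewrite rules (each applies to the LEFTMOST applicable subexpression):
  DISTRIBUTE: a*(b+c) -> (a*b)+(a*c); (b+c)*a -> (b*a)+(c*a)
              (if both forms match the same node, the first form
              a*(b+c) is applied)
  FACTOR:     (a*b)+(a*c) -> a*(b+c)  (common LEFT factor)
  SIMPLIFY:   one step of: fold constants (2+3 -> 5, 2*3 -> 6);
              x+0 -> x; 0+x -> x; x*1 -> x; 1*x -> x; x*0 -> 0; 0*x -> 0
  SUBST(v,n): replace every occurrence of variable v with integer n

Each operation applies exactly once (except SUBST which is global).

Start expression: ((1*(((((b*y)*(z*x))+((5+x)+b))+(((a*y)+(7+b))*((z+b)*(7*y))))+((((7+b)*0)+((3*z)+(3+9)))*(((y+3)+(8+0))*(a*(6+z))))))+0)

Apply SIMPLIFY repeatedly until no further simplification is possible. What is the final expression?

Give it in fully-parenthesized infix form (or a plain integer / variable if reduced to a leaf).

Answer: (((((b*y)*(z*x))+((5+x)+b))+(((a*y)+(7+b))*((z+b)*(7*y))))+(((3*z)+12)*(((y+3)+8)*(a*(6+z)))))

Derivation:
Start: ((1*(((((b*y)*(z*x))+((5+x)+b))+(((a*y)+(7+b))*((z+b)*(7*y))))+((((7+b)*0)+((3*z)+(3+9)))*(((y+3)+(8+0))*(a*(6+z))))))+0)
Step 1: at root: ((1*(((((b*y)*(z*x))+((5+x)+b))+(((a*y)+(7+b))*((z+b)*(7*y))))+((((7+b)*0)+((3*z)+(3+9)))*(((y+3)+(8+0))*(a*(6+z))))))+0) -> (1*(((((b*y)*(z*x))+((5+x)+b))+(((a*y)+(7+b))*((z+b)*(7*y))))+((((7+b)*0)+((3*z)+(3+9)))*(((y+3)+(8+0))*(a*(6+z)))))); overall: ((1*(((((b*y)*(z*x))+((5+x)+b))+(((a*y)+(7+b))*((z+b)*(7*y))))+((((7+b)*0)+((3*z)+(3+9)))*(((y+3)+(8+0))*(a*(6+z))))))+0) -> (1*(((((b*y)*(z*x))+((5+x)+b))+(((a*y)+(7+b))*((z+b)*(7*y))))+((((7+b)*0)+((3*z)+(3+9)))*(((y+3)+(8+0))*(a*(6+z))))))
Step 2: at root: (1*(((((b*y)*(z*x))+((5+x)+b))+(((a*y)+(7+b))*((z+b)*(7*y))))+((((7+b)*0)+((3*z)+(3+9)))*(((y+3)+(8+0))*(a*(6+z)))))) -> (((((b*y)*(z*x))+((5+x)+b))+(((a*y)+(7+b))*((z+b)*(7*y))))+((((7+b)*0)+((3*z)+(3+9)))*(((y+3)+(8+0))*(a*(6+z))))); overall: (1*(((((b*y)*(z*x))+((5+x)+b))+(((a*y)+(7+b))*((z+b)*(7*y))))+((((7+b)*0)+((3*z)+(3+9)))*(((y+3)+(8+0))*(a*(6+z)))))) -> (((((b*y)*(z*x))+((5+x)+b))+(((a*y)+(7+b))*((z+b)*(7*y))))+((((7+b)*0)+((3*z)+(3+9)))*(((y+3)+(8+0))*(a*(6+z)))))
Step 3: at RLL: ((7+b)*0) -> 0; overall: (((((b*y)*(z*x))+((5+x)+b))+(((a*y)+(7+b))*((z+b)*(7*y))))+((((7+b)*0)+((3*z)+(3+9)))*(((y+3)+(8+0))*(a*(6+z))))) -> (((((b*y)*(z*x))+((5+x)+b))+(((a*y)+(7+b))*((z+b)*(7*y))))+((0+((3*z)+(3+9)))*(((y+3)+(8+0))*(a*(6+z)))))
Step 4: at RL: (0+((3*z)+(3+9))) -> ((3*z)+(3+9)); overall: (((((b*y)*(z*x))+((5+x)+b))+(((a*y)+(7+b))*((z+b)*(7*y))))+((0+((3*z)+(3+9)))*(((y+3)+(8+0))*(a*(6+z))))) -> (((((b*y)*(z*x))+((5+x)+b))+(((a*y)+(7+b))*((z+b)*(7*y))))+(((3*z)+(3+9))*(((y+3)+(8+0))*(a*(6+z)))))
Step 5: at RLR: (3+9) -> 12; overall: (((((b*y)*(z*x))+((5+x)+b))+(((a*y)+(7+b))*((z+b)*(7*y))))+(((3*z)+(3+9))*(((y+3)+(8+0))*(a*(6+z))))) -> (((((b*y)*(z*x))+((5+x)+b))+(((a*y)+(7+b))*((z+b)*(7*y))))+(((3*z)+12)*(((y+3)+(8+0))*(a*(6+z)))))
Step 6: at RRLR: (8+0) -> 8; overall: (((((b*y)*(z*x))+((5+x)+b))+(((a*y)+(7+b))*((z+b)*(7*y))))+(((3*z)+12)*(((y+3)+(8+0))*(a*(6+z))))) -> (((((b*y)*(z*x))+((5+x)+b))+(((a*y)+(7+b))*((z+b)*(7*y))))+(((3*z)+12)*(((y+3)+8)*(a*(6+z)))))
Fixed point: (((((b*y)*(z*x))+((5+x)+b))+(((a*y)+(7+b))*((z+b)*(7*y))))+(((3*z)+12)*(((y+3)+8)*(a*(6+z)))))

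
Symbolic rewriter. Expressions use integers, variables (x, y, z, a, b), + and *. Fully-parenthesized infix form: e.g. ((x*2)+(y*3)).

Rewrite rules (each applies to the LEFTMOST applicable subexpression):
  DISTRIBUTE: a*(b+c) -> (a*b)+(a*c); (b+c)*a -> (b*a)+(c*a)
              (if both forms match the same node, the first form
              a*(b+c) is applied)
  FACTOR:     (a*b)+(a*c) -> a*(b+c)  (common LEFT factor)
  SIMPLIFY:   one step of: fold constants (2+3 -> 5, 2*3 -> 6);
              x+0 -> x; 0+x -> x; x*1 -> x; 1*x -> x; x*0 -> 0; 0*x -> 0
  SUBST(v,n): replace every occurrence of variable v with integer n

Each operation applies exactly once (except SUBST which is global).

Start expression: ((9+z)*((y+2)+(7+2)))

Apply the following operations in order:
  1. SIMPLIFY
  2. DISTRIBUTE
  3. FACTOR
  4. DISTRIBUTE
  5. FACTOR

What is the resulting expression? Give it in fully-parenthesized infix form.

Answer: ((9+z)*((y+2)+9))

Derivation:
Start: ((9+z)*((y+2)+(7+2)))
Apply SIMPLIFY at RR (target: (7+2)): ((9+z)*((y+2)+(7+2))) -> ((9+z)*((y+2)+9))
Apply DISTRIBUTE at root (target: ((9+z)*((y+2)+9))): ((9+z)*((y+2)+9)) -> (((9+z)*(y+2))+((9+z)*9))
Apply FACTOR at root (target: (((9+z)*(y+2))+((9+z)*9))): (((9+z)*(y+2))+((9+z)*9)) -> ((9+z)*((y+2)+9))
Apply DISTRIBUTE at root (target: ((9+z)*((y+2)+9))): ((9+z)*((y+2)+9)) -> (((9+z)*(y+2))+((9+z)*9))
Apply FACTOR at root (target: (((9+z)*(y+2))+((9+z)*9))): (((9+z)*(y+2))+((9+z)*9)) -> ((9+z)*((y+2)+9))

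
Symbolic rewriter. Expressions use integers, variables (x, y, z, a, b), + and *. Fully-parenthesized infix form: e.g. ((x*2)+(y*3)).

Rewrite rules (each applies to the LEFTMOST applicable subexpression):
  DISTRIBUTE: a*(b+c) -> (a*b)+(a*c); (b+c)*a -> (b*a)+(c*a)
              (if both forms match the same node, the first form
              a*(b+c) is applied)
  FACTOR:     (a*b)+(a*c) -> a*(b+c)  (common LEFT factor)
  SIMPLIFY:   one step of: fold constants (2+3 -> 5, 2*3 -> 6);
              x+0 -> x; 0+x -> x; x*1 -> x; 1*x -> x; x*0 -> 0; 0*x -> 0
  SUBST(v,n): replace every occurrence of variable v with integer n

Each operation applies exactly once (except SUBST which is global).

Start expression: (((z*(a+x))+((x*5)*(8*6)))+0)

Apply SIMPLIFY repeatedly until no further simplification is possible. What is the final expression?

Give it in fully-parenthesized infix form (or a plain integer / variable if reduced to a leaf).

Start: (((z*(a+x))+((x*5)*(8*6)))+0)
Step 1: at root: (((z*(a+x))+((x*5)*(8*6)))+0) -> ((z*(a+x))+((x*5)*(8*6))); overall: (((z*(a+x))+((x*5)*(8*6)))+0) -> ((z*(a+x))+((x*5)*(8*6)))
Step 2: at RR: (8*6) -> 48; overall: ((z*(a+x))+((x*5)*(8*6))) -> ((z*(a+x))+((x*5)*48))
Fixed point: ((z*(a+x))+((x*5)*48))

Answer: ((z*(a+x))+((x*5)*48))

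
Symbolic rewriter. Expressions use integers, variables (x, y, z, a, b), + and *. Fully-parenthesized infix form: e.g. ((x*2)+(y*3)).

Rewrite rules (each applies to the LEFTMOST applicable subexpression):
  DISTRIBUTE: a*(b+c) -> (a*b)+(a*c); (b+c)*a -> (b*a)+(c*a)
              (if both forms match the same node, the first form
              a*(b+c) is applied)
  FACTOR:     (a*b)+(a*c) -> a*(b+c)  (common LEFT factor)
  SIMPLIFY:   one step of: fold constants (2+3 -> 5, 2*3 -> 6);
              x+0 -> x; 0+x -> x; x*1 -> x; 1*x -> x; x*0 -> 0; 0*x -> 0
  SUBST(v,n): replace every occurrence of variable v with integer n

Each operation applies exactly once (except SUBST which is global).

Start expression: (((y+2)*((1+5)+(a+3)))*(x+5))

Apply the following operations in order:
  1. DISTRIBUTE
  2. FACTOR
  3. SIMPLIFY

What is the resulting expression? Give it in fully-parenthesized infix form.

Start: (((y+2)*((1+5)+(a+3)))*(x+5))
Apply DISTRIBUTE at root (target: (((y+2)*((1+5)+(a+3)))*(x+5))): (((y+2)*((1+5)+(a+3)))*(x+5)) -> ((((y+2)*((1+5)+(a+3)))*x)+(((y+2)*((1+5)+(a+3)))*5))
Apply FACTOR at root (target: ((((y+2)*((1+5)+(a+3)))*x)+(((y+2)*((1+5)+(a+3)))*5))): ((((y+2)*((1+5)+(a+3)))*x)+(((y+2)*((1+5)+(a+3)))*5)) -> (((y+2)*((1+5)+(a+3)))*(x+5))
Apply SIMPLIFY at LRL (target: (1+5)): (((y+2)*((1+5)+(a+3)))*(x+5)) -> (((y+2)*(6+(a+3)))*(x+5))

Answer: (((y+2)*(6+(a+3)))*(x+5))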